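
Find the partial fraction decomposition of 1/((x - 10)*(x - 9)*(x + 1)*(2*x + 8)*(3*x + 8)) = -81/(53200*(3*x + 8)) + 1/(4368*(x + 4)) + 1/(3300*(x + 1)) - 1/(9100*(x - 9)) + 1/(11704*(x - 10))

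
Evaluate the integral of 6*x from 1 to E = -3 + 3*exp(2)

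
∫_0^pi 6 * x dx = 3*pi^2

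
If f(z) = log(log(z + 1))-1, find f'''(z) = (2*log(z + 1)^2 + 3*log(z + 1) + 2)/(z^3*log(z + 1)^3 + 3*z^2*log(z + 1)^3 + 3*z*log(z + 1)^3 + log(z + 1)^3)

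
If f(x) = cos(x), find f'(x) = -sin(x)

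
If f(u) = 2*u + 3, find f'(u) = 2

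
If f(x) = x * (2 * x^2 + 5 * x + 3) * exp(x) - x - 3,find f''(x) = 2*x^3*exp(x) + 17*x^2*exp(x) + 35*x*exp(x) + 16*exp(x)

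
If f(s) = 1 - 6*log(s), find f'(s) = -6/s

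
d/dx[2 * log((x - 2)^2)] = 4/(x - 2)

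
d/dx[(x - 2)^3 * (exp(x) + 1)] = x^3*exp(x) - 3*x^2*exp(x) + 3*x^2 - 12*x + 4*exp(x) + 12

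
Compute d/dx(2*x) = 2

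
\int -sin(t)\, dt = cos(t) + C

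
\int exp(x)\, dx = exp(x) + C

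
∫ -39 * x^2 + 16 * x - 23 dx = -13*x^3 + 8*x^2 - 23*x + C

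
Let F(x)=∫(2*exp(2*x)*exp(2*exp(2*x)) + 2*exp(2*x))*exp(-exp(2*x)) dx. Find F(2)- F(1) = -exp(exp(2)) - exp(-exp(4)) + exp(-exp(2)) + exp(exp(4))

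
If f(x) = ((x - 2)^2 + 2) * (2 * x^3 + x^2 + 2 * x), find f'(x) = 10*x^4 - 28*x^3 + 30*x^2 - 4*x + 12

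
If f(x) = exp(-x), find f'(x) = -exp(-x)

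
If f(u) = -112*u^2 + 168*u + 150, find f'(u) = 168 - 224*u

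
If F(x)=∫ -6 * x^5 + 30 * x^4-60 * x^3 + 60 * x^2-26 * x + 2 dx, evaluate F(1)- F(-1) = 56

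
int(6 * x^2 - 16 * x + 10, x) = 2*x^3 - 8*x^2 + 10*x + C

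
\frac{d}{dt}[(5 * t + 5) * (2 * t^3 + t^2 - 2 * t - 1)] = 40*t^3 + 45*t^2 - 10*t - 15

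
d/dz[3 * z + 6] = 3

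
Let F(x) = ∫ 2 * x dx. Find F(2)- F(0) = 4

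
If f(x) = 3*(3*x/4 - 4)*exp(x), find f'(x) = 9*x*exp(x)/4 - 39*exp(x)/4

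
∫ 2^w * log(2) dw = 2^w + C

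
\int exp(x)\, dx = exp(x) + C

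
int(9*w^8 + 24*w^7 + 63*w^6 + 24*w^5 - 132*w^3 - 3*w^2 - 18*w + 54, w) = w^9 + 3*w^8 + 9*w^7 + 4*w^6 - 33*w^4 - w^3 - 9*w^2 + 54*w + C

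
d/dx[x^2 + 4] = 2*x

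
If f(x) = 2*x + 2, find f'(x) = 2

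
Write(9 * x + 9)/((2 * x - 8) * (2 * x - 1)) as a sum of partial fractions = -27/(14*(2*x - 1)) + 45/(14*(x - 4))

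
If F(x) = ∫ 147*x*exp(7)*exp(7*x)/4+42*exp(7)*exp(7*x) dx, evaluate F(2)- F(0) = -21*exp(7)/4 + 63*exp(21)/4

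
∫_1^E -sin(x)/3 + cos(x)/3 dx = cos(E)/3 - sin(1)/3 - cos(1)/3 + sin(E)/3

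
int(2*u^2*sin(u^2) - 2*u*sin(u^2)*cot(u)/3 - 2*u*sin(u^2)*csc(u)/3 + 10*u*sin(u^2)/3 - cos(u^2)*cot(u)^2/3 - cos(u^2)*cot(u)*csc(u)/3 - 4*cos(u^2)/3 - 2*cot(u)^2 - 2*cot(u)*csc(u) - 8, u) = -(cos(u^2) + 6)*(3*u - cot(u) - csc(u) + 5)/3 + C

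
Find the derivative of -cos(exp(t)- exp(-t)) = (exp(2*t) + 1)*exp(-t)*sin(exp(t) - exp(-t))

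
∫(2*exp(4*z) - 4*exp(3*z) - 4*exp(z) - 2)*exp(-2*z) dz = ((exp(z) - 2)*exp(z) - 1)^2*exp(-2*z) + C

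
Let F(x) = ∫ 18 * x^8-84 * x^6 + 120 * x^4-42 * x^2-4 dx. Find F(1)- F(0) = -4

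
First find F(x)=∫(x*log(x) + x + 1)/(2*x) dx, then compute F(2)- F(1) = 3*log(2)/2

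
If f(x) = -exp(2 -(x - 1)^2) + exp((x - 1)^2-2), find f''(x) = (4*x^2*exp(2*x^2 - 4*x - 2) - 4*x^2 - 8*x*exp(2*x^2 - 4*x - 2) + 8*x + 6*exp(2*x^2 - 4*x - 2) - 2)*exp(-x^2 + 2*x + 1)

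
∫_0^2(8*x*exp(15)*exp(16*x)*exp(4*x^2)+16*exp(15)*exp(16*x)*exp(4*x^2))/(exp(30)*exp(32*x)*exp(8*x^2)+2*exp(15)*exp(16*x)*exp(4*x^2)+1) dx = -exp(15)/(1 + exp(15)) + exp(63)/(1 + exp(63))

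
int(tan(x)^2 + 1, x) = tan(x) + C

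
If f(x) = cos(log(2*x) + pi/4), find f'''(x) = sqrt(2)*(-2*sin(log(x) + log(2)) + cos(log(x) + log(2)))/x^3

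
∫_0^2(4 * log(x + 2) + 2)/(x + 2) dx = 2*log(2) + 6*log(2)^2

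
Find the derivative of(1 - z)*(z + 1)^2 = -3*z^2 - 2*z + 1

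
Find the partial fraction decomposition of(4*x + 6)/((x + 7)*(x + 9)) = 15/(x + 9) - 11/(x + 7)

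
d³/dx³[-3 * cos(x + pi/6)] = -3*sin(x + pi/6)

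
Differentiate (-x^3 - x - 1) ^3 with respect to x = -9*x^8 - 21*x^6 - 18*x^5 - 15*x^4 - 24*x^3 - 12*x^2 - 6*x - 3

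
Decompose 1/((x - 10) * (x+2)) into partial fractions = -1/(12*(x + 2)) + 1/(12*(x - 10))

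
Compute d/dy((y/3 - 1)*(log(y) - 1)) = (y*log(y) - 3)/(3*y)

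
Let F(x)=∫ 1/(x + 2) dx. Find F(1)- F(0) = -log(2) + log(3)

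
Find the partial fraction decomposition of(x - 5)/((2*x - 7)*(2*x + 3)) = 13/(20*(2*x + 3)) - 3/(20*(2*x - 7))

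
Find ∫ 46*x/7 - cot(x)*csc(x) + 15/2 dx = 23*x^2/7 + 15*x/2 + csc(x) + C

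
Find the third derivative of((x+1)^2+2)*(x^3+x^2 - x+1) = 60*x^2 + 72*x + 24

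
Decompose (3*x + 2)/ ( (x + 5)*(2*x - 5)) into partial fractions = 19/(15*(2*x - 5)) + 13/(15*(x + 5))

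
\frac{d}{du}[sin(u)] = cos(u)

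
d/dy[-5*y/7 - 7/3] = -5/7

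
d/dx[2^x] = 2^x*log(2)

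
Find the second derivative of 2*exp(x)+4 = 2*exp(x)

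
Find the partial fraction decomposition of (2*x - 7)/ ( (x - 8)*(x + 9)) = 25/(17*(x + 9)) + 9/(17*(x - 8))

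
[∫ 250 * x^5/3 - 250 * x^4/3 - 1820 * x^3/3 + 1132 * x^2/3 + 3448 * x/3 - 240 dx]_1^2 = 4030/9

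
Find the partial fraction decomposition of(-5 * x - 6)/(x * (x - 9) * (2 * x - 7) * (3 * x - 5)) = -387/(1210*(3*x - 5)) + 188/(847*(2*x - 7)) - 17/(726*(x - 9)) + 2/(105*x)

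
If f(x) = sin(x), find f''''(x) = sin(x)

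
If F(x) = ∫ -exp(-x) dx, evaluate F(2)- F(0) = -1 + exp(-2)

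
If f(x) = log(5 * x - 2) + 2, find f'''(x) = 250/(125*x^3 - 150*x^2 + 60*x - 8)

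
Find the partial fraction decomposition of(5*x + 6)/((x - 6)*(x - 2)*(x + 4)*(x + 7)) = 29/(351*(x + 7)) - 7/(90*(x + 4)) - 2/(27*(x - 2)) + 9/(130*(x - 6))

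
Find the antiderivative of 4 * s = 2*s^2 + C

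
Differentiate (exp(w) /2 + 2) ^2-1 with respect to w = exp(2*w)/2 + 2*exp(w)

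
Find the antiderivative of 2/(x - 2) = log(3*(x - 2)^2) + C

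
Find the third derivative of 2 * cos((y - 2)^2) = 16*y^3*sin(y^2 - 4*y + 4) - 96*y^2*sin(y^2 - 4*y + 4) + 192*y*sin(y^2 - 4*y + 4) - 24*y*cos(y^2 - 4*y + 4) - 128*sin(y^2 - 4*y + 4) + 48*cos(y^2 - 4*y + 4)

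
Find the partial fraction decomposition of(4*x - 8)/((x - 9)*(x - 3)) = -2/(3*(x - 3)) + 14/(3*(x - 9))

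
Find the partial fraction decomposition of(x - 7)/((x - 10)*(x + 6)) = 13/(16*(x + 6)) + 3/(16*(x - 10))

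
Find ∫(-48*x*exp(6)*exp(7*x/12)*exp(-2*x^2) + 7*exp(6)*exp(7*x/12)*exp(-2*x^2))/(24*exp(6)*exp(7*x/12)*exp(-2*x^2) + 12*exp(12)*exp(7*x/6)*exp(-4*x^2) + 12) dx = exp(7*x/12 + 6)/(exp(2*x^2) + exp(7*x/12 + 6)) + C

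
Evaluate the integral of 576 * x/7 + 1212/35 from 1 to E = -2812/35 + 36*E/5 + 2*(4 + 12*E)^2/7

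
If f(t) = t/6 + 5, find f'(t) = 1/6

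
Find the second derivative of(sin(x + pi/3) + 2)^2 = -sqrt(3)*sin(2*x) - 4*sin(x + pi/3) - cos(2*x)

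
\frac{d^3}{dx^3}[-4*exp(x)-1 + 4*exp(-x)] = (-4*exp(2*x) - 4)*exp(-x)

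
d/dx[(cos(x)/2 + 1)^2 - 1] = -(cos(x)/2 + 1)*sin(x)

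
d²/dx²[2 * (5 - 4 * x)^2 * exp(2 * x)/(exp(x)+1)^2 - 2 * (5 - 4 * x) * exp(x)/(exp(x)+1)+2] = (-64*x^2*exp(3*x) + 128*x^2*exp(2*x) + 408*x*exp(3*x) - 64*x*exp(2*x) + 8*x*exp(x) + 64*exp(4*x) - 266*exp(3*x) - 24*exp(2*x) + 6*exp(x))/(exp(4*x) + 4*exp(3*x) + 6*exp(2*x) + 4*exp(x) + 1)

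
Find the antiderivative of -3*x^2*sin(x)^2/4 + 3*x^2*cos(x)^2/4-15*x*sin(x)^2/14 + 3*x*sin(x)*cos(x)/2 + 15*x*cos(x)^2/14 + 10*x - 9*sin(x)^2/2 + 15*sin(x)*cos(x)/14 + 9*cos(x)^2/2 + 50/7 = (3*sin(2*x) + 40)*(x^2/8 + 5*x/28 + 3/4) + C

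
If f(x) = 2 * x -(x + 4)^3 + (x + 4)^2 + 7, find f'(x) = -3*x^2 - 22*x - 38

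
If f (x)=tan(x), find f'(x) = cos(x)^(-2)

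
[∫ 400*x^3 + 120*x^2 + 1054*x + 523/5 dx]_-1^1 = 1446/5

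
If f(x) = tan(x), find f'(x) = cos(x)^(-2)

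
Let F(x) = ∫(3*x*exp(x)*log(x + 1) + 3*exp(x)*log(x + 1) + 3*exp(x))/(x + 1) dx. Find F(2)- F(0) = 3*exp(2)*log(3)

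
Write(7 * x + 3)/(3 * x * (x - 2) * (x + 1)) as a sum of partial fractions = -4/(9*(x + 1)) + 17/(18*(x - 2)) - 1/(2*x)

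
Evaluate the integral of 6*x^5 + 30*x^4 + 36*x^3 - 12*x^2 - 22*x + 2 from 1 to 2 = 325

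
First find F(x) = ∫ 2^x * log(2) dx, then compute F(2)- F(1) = 2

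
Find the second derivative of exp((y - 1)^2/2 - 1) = y^2*exp(y^2/2 - y - 1/2) - 2*y*exp(y^2/2 - y - 1/2) + 2*exp(y^2/2 - y - 1/2)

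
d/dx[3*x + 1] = 3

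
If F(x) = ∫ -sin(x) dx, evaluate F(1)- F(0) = -1 + cos(1)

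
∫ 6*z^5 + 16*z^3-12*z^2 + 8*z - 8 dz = z^6 + 4*z^4 - 4*z^3 + 4*z^2 - 8*z + C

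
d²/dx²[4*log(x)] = -4/x^2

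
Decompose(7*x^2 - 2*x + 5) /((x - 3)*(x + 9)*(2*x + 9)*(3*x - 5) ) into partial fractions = -285/(2368*(3*x - 5)) + 1246/(4995*(2*x + 9)) - 295/(1728*(x + 9)) + 31/(360*(x - 3))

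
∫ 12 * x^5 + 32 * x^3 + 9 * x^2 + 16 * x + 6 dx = 2*x^6 + 8*x^4 + 3*x^3 + 8*x^2 + 6*x + C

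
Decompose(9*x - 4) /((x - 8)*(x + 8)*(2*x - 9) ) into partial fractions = -146/(175*(2*x - 9)) - 19/(100*(x + 8)) + 17/(28*(x - 8))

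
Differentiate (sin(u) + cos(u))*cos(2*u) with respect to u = -6*sqrt(2)*sin(u)^2*cos(u + pi/4) - 5*sin(u) + cos(u)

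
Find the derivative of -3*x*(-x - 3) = 6*x + 9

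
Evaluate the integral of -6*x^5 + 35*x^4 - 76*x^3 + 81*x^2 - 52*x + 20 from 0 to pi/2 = (-2 + pi/2)^3*(-pi^3/8 - pi/2 + 1 + pi^2/4) + 8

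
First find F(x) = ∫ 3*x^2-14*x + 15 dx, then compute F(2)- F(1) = 1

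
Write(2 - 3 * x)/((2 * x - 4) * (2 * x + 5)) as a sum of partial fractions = -19/(18*(2*x + 5)) - 2/(9*(x - 2))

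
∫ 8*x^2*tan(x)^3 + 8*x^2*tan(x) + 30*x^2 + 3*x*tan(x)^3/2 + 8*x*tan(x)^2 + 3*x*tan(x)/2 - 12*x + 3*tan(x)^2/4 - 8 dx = x*(40*x^2 - 24*x + (16*x + 3)*tan(x)^2 - 32)/4 + C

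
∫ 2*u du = u^2 + C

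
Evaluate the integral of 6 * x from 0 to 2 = 12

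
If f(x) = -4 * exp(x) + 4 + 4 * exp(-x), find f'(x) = (-4*exp(2*x) - 4)*exp(-x)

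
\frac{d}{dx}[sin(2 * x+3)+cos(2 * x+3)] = -2*sin(2*x + 3) + 2*cos(2*x + 3)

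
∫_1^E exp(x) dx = -E + exp(E)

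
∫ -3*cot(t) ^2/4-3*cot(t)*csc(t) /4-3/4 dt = 3*cot(t)/4 + 3*csc(t)/4 + C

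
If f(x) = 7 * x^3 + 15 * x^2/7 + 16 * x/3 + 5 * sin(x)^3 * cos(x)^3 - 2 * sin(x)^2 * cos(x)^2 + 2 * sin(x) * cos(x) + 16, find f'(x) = 21*x^2 + 30*x/7 + 15*(1 - cos(2*x))^3/4 - 45*(1 - cos(2*x))^2/4 - sin(4*x) - 11*cos(2*x)/2 + 77/6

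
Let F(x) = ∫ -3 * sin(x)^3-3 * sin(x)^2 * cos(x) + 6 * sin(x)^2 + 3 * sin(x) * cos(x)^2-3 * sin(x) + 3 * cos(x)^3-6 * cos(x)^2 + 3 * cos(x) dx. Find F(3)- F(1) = (-1 + cos(3) + sin(3))^3 - (-1 + cos(1) + sin(1))^3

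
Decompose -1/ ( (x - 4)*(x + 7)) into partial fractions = 1/(11*(x + 7)) - 1/(11*(x - 4))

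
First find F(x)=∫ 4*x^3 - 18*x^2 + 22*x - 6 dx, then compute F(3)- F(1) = 0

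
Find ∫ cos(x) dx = sin(x) + C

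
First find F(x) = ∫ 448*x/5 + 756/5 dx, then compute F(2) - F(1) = 1428/5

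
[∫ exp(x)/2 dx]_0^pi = -1/2 + exp(pi)/2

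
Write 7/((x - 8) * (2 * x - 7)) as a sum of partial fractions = -14/(9*(2*x - 7)) + 7/(9*(x - 8))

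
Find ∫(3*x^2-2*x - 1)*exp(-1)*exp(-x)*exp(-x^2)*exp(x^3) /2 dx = exp(x^3 - x^2 - x - 1)/2 + C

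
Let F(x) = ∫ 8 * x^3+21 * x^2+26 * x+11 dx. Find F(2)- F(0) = 162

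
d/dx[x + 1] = 1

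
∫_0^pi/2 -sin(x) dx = -1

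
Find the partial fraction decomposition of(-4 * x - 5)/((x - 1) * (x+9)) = -31/(10*(x + 9)) - 9/(10*(x - 1))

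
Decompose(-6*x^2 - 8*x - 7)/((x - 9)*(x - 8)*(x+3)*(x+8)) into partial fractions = 327/(1360*(x + 8)) - 37/(660*(x + 3)) + 455/(176*(x - 8)) - 565/(204*(x - 9))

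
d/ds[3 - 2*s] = -2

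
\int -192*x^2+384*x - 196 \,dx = -64*x^3 + 192*x^2 - 196*x + C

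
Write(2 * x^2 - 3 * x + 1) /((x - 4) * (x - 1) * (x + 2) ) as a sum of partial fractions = 5/(6*(x + 2)) + 7/(6*(x - 4))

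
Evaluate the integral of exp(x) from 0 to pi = -1 + exp(pi)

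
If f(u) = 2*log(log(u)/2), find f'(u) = 2/(u*log(u))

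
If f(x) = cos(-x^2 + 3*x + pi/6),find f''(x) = -4*x^2*sin(x^2 - 3*x + pi/3) + 12*x*sin(x^2 - 3*x + pi/3) + 2*sin(-x^2 + 3*x + pi/6) - 9*sin(x^2 - 3*x + pi/3)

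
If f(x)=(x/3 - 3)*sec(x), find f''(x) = (-x/3 + 2*x/(3*cos(x)^2) + 2*sin(x)/(3*cos(x)) + 3 - 6/cos(x)^2)/cos(x)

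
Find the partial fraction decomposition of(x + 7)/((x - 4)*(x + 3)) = -4/(7*(x + 3)) + 11/(7*(x - 4))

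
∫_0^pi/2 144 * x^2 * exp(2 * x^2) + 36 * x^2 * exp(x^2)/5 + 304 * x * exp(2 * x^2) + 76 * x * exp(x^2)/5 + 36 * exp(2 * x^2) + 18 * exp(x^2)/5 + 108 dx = -1558/5 + (9*pi + 38)*(exp(pi^2/4)/5 + 6 + 2*exp(pi^2/2))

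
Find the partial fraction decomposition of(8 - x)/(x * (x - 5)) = 3/(5*(x - 5)) - 8/(5*x)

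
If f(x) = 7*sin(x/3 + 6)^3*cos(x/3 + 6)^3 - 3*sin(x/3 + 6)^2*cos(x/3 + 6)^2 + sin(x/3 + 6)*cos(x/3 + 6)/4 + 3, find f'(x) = -7*sin(x/3 + 6)^4*cos(x/3 + 6)^2 + 2*sin(x/3 + 6)^3*cos(x/3 + 6) + 7*sin(x/3 + 6)^2*cos(x/3 + 6)^4 - sin(x/3 + 6)^2/12 - 2*sin(x/3 + 6)*cos(x/3 + 6)^3 + cos(x/3 + 6)^2/12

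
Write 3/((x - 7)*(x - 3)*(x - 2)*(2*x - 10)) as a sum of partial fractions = -1/(10*(x - 2)) + 3/(16*(x - 3)) - 1/(8*(x - 5)) + 3/(80*(x - 7))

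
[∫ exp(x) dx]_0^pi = -1 + exp(pi)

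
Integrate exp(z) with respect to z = exp(z) + C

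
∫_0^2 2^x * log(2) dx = 3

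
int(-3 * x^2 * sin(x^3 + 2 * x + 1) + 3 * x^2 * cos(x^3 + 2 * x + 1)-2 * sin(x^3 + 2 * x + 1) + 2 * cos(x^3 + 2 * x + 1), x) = sin(x^3 + 2*x + 1) + cos(x^3 + 2*x + 1) + C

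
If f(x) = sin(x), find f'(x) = cos(x)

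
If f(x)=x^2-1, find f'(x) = 2*x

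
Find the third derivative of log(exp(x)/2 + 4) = (-8*exp(2*x) + 64*exp(x))/(exp(3*x) + 24*exp(2*x) + 192*exp(x) + 512)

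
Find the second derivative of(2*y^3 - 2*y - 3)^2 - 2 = 120*y^4 - 96*y^2 - 72*y + 8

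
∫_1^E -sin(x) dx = cos(E) - cos(1)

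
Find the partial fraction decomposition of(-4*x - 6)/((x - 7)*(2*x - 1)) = 16/(13*(2*x - 1)) - 34/(13*(x - 7))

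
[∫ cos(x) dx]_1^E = -sin(1) + sin(E)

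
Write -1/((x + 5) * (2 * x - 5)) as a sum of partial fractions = -2/(15*(2*x - 5)) + 1/(15*(x + 5))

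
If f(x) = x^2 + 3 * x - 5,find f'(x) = 2*x + 3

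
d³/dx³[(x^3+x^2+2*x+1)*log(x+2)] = (6*x^3*log(x + 2) + 11*x^3 + 36*x^2*log(x + 2) + 56*x^2 + 72*x*log(x + 2) + 82*x + 48*log(x + 2) + 14)/(x^3 + 6*x^2 + 12*x + 8)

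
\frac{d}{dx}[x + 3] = 1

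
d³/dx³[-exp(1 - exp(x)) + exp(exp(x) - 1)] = (exp(3*x) - 3*exp(2*x) + exp(x) + exp(x + 2*exp(x) - 2) + 3*exp(2*x + 2*exp(x) - 2) + exp(3*x + 2*exp(x) - 2))*exp(1 - exp(x))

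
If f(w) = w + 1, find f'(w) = 1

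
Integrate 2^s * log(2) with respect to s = 2^s + C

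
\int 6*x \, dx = 3*x^2 + C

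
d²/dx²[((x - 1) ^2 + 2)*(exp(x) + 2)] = x^2*exp(x) + 2*x*exp(x) + exp(x) + 4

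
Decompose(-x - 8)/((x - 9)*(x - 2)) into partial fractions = 10/(7*(x - 2)) - 17/(7*(x - 9))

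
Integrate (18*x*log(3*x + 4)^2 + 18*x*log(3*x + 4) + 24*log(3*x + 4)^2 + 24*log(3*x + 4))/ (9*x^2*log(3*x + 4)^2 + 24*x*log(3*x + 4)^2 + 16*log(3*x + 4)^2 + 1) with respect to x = log((3*x + 4)^2*log(3*x + 4)^2 + 1) + C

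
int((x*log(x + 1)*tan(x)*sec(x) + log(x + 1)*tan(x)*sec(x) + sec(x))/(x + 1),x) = log(x + 1)*sec(x) + C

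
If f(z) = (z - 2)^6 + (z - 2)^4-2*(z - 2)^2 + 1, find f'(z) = 6*z^5 - 60*z^4 + 244*z^3 - 504*z^2 + 524*z - 216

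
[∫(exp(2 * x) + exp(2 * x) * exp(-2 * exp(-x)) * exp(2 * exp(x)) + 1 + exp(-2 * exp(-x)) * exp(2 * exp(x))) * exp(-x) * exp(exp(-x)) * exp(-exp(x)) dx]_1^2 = -exp(E - exp(-1)) - exp(-exp(2) + exp(-2)) + exp(-E + exp(-1)) + exp(-exp(-2) + exp(2))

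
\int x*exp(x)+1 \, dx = (x - 1)*(exp(x) + 1) + C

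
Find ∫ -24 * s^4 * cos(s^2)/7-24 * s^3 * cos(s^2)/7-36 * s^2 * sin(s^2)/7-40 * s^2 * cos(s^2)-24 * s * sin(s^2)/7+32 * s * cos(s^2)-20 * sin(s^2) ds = (-12*s^3/7 - 12*s^2/7 - 20*s + 16)*sin(s^2) + C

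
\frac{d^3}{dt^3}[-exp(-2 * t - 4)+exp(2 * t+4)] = (8*exp(4*t + 8) + 8)*exp(-2*t - 4)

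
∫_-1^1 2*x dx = 0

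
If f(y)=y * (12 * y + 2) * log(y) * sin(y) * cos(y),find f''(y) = (-24*y^3*log(y)*sin(2*y) - 4*y^2*log(y)*sin(2*y) + 48*y^2*log(y)*cos(2*y) + 24*y^2*cos(2*y) + 12*y*log(y)*sin(2*y) + 4*y*log(y)*cos(2*y) + 18*y*sin(2*y) + 4*y*cos(2*y) + sin(2*y))/y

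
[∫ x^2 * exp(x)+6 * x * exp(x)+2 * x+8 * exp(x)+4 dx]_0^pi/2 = -8 + (1 + exp(pi/2))*(pi/2 + 2)^2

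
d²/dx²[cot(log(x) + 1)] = (1 + 2*cos(log(x) + 1)/sin(log(x) + 1))/(x^2*sin(log(x) + 1)^2)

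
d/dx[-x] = -1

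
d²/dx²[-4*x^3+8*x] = -24*x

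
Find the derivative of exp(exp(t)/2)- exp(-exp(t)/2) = (exp(t) + exp(t + exp(t)))*exp(-exp(t)/2)/2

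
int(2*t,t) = t^2 + C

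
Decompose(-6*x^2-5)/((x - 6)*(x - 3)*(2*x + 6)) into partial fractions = -59/(108*(x + 3)) + 59/(36*(x - 3)) - 221/(54*(x - 6))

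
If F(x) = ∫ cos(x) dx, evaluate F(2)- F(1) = -sin(1) + sin(2)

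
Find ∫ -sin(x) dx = cos(x) + C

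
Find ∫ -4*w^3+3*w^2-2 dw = -w^4 + w^3 - 2*w + C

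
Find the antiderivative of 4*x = 2*x^2 + C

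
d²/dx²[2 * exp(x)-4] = 2*exp(x)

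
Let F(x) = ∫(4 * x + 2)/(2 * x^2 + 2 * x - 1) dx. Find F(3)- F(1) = -log(3) + log(23)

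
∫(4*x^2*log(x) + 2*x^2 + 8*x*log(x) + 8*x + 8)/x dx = 2*(x + 2)^2*log(x) + C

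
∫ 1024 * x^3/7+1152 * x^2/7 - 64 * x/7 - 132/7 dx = 256*x^4/7 + 384*x^3/7 - 32*x^2/7 - 132*x/7 + C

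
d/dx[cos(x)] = -sin(x)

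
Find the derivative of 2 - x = -1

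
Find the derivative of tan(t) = cos(t)^(-2)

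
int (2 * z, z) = z^2 + C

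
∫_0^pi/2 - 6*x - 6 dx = 3 - 3*(1 + pi/2)^2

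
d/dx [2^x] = 2^x*log(2)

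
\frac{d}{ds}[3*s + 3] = 3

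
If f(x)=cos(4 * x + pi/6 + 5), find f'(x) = -4*sin(4*x + pi/6 + 5)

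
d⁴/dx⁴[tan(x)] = 24*tan(x)^5 + 40*tan(x)^3 + 16*tan(x)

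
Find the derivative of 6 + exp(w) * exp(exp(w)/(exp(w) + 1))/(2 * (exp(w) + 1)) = (exp(w + exp(w)/(exp(w) + 1)) + 2*exp(2*w + exp(w)/(exp(w) + 1)))/(2*exp(3*w) + 6*exp(2*w) + 6*exp(w) + 2)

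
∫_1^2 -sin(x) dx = -cos(1) + cos(2)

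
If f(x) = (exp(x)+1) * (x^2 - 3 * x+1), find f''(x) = x^2*exp(x) + x*exp(x) - 3*exp(x) + 2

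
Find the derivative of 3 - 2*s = -2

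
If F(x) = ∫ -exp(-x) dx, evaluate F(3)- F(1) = -exp(-1) + exp(-3)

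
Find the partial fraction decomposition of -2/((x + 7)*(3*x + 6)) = 2/(15*(x + 7)) - 2/(15*(x + 2))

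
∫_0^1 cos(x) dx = sin(1)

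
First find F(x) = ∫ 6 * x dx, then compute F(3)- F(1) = 24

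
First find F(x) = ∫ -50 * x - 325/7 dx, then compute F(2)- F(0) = -1350/7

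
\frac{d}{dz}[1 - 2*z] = -2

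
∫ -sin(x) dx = cos(x) + C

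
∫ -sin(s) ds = cos(s) + C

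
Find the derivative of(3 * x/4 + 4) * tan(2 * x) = 3*x/(2*cos(2*x)^2) + 3*tan(2*x)/4 + 8/cos(2*x)^2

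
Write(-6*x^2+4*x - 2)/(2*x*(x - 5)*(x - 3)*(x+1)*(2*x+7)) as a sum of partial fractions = -716/(7735*(2*x + 7)) + 1/(20*(x + 1)) + 11/(156*(x - 3)) - 11/(170*(x - 5)) - 1/(105*x)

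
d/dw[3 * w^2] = 6*w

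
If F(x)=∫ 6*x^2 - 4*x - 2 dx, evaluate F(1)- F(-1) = 0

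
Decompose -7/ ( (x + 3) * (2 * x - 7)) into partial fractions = -14/(13*(2*x - 7)) + 7/(13*(x + 3))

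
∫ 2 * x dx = x^2 + C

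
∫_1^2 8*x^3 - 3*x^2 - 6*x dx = 14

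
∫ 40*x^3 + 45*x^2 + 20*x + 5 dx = 10*x^4 + 15*x^3 + 10*x^2 + 5*x + C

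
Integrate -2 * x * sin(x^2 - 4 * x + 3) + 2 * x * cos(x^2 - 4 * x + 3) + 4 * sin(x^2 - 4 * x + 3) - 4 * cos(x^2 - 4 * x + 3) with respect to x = sin((x - 2)^2 - 1) + cos((x - 2)^2 - 1) + C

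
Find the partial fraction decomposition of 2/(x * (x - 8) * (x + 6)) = 1/(42*(x + 6)) + 1/(56*(x - 8)) - 1/(24*x)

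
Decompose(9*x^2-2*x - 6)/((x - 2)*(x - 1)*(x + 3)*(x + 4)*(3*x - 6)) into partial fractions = 73/(270*(x + 4)) - 27/(100*(x + 3)) + 1/(60*(x - 1)) - 23/(1350*(x - 2)) + 13/(45*(x - 2)^2)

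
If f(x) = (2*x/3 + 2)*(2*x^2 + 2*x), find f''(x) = 8*x + 32/3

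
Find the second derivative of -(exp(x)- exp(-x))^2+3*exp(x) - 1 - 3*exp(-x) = (-4*exp(4*x) + 3*exp(3*x) - 3*exp(x) - 4)*exp(-2*x)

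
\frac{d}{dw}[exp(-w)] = -exp(-w)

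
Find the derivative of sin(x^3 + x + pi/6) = (3*x^2 + 1)*cos(x^3 + x + pi/6)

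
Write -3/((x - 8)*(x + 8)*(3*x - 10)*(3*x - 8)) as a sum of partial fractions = -27/(1024*(3*x - 8)) + 27/(952*(3*x - 10)) + 3/(17408*(x + 8)) - 3/(3584*(x - 8))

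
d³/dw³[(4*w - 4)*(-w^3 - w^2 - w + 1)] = -96*w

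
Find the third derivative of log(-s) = 2/s^3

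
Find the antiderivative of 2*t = t^2 + C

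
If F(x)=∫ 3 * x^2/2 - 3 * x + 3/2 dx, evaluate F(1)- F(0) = 1/2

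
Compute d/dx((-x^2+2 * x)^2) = 4*x^3 - 12*x^2 + 8*x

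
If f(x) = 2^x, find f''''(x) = 2^x*log(2)^4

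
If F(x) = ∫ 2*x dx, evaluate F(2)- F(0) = 4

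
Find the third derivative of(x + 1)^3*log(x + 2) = (6*x^3*log(x + 2) + 11*x^3 + 36*x^2*log(x + 2) + 60*x^2 + 72*x*log(x + 2) + 105*x + 48*log(x + 2) + 56)/(x^3 + 6*x^2 + 12*x + 8)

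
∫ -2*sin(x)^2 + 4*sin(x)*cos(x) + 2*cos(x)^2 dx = -sqrt(2)*cos(2*x + pi/4) + C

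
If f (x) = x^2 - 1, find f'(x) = 2*x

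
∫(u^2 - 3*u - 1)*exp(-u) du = (-u^2 + u + 2)*exp(-u) + C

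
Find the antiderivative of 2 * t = t^2 + C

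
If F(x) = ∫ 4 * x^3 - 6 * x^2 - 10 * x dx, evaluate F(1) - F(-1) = -4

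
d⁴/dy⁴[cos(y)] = cos(y)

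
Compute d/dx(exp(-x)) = -exp(-x)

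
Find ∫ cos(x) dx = sin(x) + C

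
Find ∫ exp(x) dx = exp(x) + C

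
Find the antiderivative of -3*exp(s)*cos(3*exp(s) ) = -sin(3*exp(s)) + C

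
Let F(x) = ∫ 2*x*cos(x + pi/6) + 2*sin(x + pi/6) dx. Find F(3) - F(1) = 6*sin(pi/6 + 3) - 2*sin(pi/6 + 1)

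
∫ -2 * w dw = -w^2 + C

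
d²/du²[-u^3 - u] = -6*u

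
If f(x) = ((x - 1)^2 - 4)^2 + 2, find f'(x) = 4*x^3 - 12*x^2 - 4*x + 12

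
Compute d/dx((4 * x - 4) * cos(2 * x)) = -8*x*sin(2*x) + 8*sin(2*x) + 4*cos(2*x)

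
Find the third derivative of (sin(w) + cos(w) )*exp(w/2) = -(9*sin(w) + 13*cos(w))*exp(w/2)/8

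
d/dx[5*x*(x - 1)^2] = 15*x^2 - 20*x + 5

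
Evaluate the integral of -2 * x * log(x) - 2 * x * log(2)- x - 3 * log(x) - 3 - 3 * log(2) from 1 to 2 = -16*log(2)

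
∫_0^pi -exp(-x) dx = -1 + exp(-pi)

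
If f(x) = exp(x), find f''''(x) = exp(x)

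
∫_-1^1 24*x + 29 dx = 58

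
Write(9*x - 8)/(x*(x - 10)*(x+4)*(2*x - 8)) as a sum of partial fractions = 11/(224*(x + 4)) - 7/(96*(x - 4)) + 41/(840*(x - 10)) - 1/(40*x)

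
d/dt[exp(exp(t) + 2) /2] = exp(t + exp(t) + 2)/2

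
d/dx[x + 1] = 1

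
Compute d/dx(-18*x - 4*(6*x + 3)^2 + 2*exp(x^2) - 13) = 4*x*exp(x^2) - 288*x - 162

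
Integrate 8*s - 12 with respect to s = 4*s^2 - 12*s + C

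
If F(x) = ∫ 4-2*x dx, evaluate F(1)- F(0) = 3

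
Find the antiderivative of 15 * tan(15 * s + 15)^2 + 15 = tan(15*s + 15) + C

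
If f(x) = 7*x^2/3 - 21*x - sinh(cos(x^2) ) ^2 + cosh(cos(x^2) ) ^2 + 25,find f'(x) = 14*x/3 - 21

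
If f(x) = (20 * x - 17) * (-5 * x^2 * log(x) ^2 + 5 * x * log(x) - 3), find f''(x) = (-600*x^2*log(x)^2 - 1000*x^2*log(x) - 200*x^2 + 170*x*log(x)^2 + 710*x*log(x) + 470*x - 85)/x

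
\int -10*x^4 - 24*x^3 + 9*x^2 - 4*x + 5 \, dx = -2*x^5 - 6*x^4 + 3*x^3 - 2*x^2 + 5*x + C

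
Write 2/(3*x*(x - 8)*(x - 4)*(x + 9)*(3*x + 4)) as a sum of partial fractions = -27/(20608*(3*x + 4)) + 2/(137241*(x + 9)) - 1/(4992*(x - 4)) + 1/(22848*(x - 8)) + 1/(1728*x)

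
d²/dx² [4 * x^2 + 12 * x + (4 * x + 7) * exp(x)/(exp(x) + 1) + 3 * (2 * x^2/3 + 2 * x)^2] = (16*x^2*exp(3*x) + 48*x^2*exp(2*x) + 48*x^2*exp(x) + 16*x^2 + 48*x*exp(3*x) + 140*x*exp(2*x) + 148*x*exp(x) + 48*x + 32*exp(3*x) + 97*exp(2*x) + 111*exp(x) + 32)/(exp(3*x) + 3*exp(2*x) + 3*exp(x) + 1)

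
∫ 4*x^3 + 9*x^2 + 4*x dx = x^4 + 3*x^3 + 2*x^2 + C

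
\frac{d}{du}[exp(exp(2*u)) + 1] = 2*exp(2*u + exp(2*u))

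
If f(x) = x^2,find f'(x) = 2*x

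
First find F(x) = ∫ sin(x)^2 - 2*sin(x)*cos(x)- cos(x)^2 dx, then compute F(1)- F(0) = -(cos(1) + sin(1))*sin(1)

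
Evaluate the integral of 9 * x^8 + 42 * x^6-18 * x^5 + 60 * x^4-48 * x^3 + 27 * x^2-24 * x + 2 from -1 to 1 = 60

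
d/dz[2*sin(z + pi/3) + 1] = 2*cos(z + pi/3)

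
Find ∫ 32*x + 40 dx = 16*x^2 + 40*x + C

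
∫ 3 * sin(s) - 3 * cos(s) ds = -3*sqrt(2)*sin(s + pi/4) + C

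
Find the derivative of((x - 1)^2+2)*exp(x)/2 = x^2*exp(x)/2 + exp(x)/2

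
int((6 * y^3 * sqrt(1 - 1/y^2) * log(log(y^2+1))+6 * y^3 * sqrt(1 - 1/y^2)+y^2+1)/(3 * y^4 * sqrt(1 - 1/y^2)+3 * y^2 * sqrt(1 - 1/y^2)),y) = log(y^2 + 1)*log(log(y^2 + 1)) + asec(y)/3 + C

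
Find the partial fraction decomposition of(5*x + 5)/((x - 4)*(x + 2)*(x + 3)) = -10/(7*(x + 3)) + 5/(6*(x + 2)) + 25/(42*(x - 4))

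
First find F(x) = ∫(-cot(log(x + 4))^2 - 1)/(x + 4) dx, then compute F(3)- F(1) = cot(log(7)) - cot(log(5))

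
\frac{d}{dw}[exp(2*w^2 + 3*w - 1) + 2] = 4*w*exp(2*w^2 + 3*w - 1) + 3*exp(2*w^2 + 3*w - 1)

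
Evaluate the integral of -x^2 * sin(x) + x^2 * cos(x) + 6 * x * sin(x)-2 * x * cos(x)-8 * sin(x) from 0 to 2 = -4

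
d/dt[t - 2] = 1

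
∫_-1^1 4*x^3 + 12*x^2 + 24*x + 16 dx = 40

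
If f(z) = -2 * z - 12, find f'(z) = -2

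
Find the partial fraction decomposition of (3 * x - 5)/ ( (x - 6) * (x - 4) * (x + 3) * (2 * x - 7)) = 44/(65*(2*x - 7)) + 2/(117*(x + 3)) - 1/(2*(x - 4)) + 13/(90*(x - 6))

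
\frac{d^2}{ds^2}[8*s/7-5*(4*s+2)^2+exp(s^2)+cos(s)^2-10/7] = 4*s^2*exp(s^2) + 2*exp(s^2) + 4*sin(s)^2 - 162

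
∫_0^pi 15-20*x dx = 5*pi*(3 - 2*pi)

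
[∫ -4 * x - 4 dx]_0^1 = -6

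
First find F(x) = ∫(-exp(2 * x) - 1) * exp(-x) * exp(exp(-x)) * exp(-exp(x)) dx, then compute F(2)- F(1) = -exp(-E + exp(-1)) + exp(-exp(2) + exp(-2))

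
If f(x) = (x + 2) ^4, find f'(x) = 4*x^3 + 24*x^2 + 48*x + 32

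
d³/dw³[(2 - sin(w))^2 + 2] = -4*sin(2*w) + 4*cos(w)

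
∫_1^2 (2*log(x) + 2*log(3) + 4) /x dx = -(log(3) + 2)^2 + (log(6) + 2)^2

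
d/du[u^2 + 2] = 2*u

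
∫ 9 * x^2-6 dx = 3*x^3 - 6*x + C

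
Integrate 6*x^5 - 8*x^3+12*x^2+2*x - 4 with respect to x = x^6 - 2*x^4 + 4*x^3 + x^2 - 4*x + C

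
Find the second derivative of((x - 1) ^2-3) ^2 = 12*x^2 - 24*x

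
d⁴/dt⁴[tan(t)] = 24*tan(t)^5 + 40*tan(t)^3 + 16*tan(t)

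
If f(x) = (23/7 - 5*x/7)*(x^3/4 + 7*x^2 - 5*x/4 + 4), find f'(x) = -5*x^3/7 - 351*x^2/28 + 669*x/14 - 195/28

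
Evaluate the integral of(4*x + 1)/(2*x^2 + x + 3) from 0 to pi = -log(3) + log(3 + pi + 2*pi^2)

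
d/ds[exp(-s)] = -exp(-s)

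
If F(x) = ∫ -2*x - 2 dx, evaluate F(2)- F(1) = -5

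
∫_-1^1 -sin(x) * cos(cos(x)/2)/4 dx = 0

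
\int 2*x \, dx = x^2 + C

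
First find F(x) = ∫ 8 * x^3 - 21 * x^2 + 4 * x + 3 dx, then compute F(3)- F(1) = 0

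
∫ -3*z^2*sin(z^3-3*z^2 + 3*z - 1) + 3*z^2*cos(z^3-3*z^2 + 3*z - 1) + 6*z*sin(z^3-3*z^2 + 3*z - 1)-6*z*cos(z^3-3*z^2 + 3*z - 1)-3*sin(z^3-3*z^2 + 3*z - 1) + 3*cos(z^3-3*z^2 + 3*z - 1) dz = sin((z - 1)^3) + cos((z - 1)^3) + C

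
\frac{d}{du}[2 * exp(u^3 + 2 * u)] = 6*u^2*exp(u^3 + 2*u) + 4*exp(u^3 + 2*u)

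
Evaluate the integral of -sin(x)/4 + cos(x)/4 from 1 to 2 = sqrt(2)*(-sin(pi/4 + 1) + sin(pi/4 + 2))/4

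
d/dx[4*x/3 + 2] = 4/3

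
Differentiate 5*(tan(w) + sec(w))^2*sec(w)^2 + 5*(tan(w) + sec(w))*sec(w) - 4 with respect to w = 5*(-sin(w)^4 + 6*sin(w)^2 + 8*sin(w) + 3)/cos(w)^5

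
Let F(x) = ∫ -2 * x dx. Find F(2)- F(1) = -3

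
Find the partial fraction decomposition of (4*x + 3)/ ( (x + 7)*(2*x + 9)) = -6/(2*x + 9) + 5/(x + 7)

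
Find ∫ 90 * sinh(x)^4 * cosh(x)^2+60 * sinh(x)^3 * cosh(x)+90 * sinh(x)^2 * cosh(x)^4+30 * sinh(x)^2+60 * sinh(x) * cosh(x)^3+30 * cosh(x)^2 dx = 30*sinh(x)^3*cosh(x)^3 + 15*sinh(2*x) + 15*cosh(4*x)/4 + C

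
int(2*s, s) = s^2 + C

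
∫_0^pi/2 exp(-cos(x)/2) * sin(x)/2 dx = 1 - exp(-1/2)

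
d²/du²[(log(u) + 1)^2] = -2*log(u)/u^2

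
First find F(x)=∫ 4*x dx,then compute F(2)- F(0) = 8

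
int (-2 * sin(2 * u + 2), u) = cos(2*u + 2) + C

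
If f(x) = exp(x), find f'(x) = exp(x)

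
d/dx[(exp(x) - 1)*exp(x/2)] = 3*exp(3*x/2)/2 - exp(x/2)/2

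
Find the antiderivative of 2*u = u^2 + C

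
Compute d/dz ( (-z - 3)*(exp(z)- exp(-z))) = (-z*exp(2*z) - z - 4*exp(2*z) - 2)*exp(-z)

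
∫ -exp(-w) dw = exp(-w) + C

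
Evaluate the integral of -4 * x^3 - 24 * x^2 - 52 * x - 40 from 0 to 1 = -75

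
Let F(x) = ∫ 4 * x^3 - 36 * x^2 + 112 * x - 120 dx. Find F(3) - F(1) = -24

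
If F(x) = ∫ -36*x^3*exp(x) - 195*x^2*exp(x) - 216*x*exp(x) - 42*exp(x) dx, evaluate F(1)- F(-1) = -165*E + 9*exp(-1)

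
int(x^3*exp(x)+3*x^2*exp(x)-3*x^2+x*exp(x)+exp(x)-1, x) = x*(x^2 + 1)*(exp(x) - 1) + C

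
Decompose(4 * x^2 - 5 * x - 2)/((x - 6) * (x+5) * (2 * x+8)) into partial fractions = 123/(22*(x + 5)) - 41/(10*(x + 4)) + 28/(55*(x - 6))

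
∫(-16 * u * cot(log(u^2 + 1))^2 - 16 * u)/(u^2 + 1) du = 8*cot(log(u^2 + 1)) + C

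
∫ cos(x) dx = sin(x) + C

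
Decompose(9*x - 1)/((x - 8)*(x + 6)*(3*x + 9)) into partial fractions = -55/(126*(x + 6)) + 28/(99*(x + 3)) + 71/(462*(x - 8))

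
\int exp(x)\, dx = exp(x) + C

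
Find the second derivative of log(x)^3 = (-3*log(x)^2 + 6*log(x))/x^2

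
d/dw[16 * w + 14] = 16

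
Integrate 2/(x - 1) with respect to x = log(2*(x - 1)^2) + C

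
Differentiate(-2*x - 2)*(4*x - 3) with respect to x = -16*x - 2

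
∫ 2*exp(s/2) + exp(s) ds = (exp(s/2) + 2)^2 + C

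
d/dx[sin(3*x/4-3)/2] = 3*cos(3*x/4 - 3)/8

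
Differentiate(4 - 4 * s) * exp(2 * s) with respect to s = -8*s*exp(2*s) + 4*exp(2*s)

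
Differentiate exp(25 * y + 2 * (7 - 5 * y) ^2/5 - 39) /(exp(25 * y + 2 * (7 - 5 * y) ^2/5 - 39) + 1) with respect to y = (20*y*exp(10*y^2 - 3*y - 97/5) - 3*exp(10*y^2 - 3*y - 97/5))/(1 + 2*exp(-97/5)*exp(-3*y)*exp(10*y^2) + exp(-194/5)*exp(-6*y)*exp(20*y^2))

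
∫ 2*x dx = x^2 + C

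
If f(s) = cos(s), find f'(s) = -sin(s)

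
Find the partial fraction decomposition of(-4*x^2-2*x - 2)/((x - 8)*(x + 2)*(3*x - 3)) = -7/(45*(x + 2)) + 8/(63*(x - 1)) - 137/(105*(x - 8))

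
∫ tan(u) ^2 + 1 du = tan(u) + C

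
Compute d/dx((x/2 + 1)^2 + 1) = x/2 + 1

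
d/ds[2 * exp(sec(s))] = 2*exp(sec(s))*tan(s)*sec(s)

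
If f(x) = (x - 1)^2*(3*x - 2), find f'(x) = 9*x^2 - 16*x + 7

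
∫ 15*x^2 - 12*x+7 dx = 5*x^3 - 6*x^2 + 7*x + C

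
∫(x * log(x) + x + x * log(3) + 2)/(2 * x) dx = (x + 2)*log(3*x)/2 + C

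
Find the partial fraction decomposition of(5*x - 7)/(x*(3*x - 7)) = 2/(3*x - 7) + 1/x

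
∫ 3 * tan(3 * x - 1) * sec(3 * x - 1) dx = sec(3*x - 1) + C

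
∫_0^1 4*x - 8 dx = -6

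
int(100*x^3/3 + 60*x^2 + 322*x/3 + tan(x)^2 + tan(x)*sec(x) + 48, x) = 35*x^2 + 39*x + (5*x^2 + 6*x + 2)^2/3 + tan(x) + sec(x) + C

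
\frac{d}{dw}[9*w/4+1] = 9/4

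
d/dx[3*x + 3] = 3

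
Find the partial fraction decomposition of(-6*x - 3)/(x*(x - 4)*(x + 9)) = 17/(39*(x + 9)) - 27/(52*(x - 4)) + 1/(12*x)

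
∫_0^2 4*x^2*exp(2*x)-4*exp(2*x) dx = 1 + 3*exp(4)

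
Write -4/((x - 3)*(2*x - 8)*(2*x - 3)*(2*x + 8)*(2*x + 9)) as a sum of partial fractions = -2/(765*(2*x + 9)) - 2/(495*(2*x - 3)) + 1/(616*(x + 4)) + 1/(315*(x - 3)) - 1/(680*(x - 4))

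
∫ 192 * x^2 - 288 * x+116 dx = 64*x^3 - 144*x^2 + 116*x + C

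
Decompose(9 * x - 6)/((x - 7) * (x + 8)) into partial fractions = 26/(5*(x + 8)) + 19/(5*(x - 7))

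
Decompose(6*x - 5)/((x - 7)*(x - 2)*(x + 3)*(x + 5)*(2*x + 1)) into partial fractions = -128/(3375*(2*x + 1)) - 5/(216*(x + 5)) + 23/(500*(x + 3)) - 1/(125*(x - 2)) + 37/(9000*(x - 7))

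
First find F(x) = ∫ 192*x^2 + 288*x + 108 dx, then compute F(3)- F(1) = 3032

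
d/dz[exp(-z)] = -exp(-z)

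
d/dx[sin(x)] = cos(x)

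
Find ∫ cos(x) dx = sin(x) + C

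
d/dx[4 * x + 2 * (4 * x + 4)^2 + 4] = 64*x + 68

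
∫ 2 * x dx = x^2 + C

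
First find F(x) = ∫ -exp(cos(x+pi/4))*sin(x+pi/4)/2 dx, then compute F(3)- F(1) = -exp(cos(pi/4 + 1))/2 + exp(cos(pi/4 + 3))/2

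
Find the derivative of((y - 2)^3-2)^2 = 6*y^5 - 60*y^4 + 240*y^3 - 492*y^2 + 528*y - 240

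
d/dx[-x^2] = -2*x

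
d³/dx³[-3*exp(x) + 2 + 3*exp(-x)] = (-3*exp(2*x) - 3)*exp(-x)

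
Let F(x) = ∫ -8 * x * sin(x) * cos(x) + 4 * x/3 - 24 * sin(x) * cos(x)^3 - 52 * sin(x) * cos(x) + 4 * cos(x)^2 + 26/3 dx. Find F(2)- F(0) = -46*sin(2)^2 + 6*sin(2)^4 + 28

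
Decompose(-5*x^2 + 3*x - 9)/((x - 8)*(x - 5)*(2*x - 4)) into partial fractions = -23/(36*(x - 2)) + 119/(18*(x - 5)) - 305/(36*(x - 8))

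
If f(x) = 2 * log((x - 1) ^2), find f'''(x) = 8/(x^3 - 3*x^2 + 3*x - 1)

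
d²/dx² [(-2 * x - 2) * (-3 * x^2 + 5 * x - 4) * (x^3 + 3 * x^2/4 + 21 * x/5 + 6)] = 180*x^4 + 10*x^3 + 1212*x^2/5 + 771*x/5 - 264/5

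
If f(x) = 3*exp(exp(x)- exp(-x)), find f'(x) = (3*exp(exp(x) - exp(-x)) + 3*exp(2*x + exp(x) - exp(-x)))*exp(-x)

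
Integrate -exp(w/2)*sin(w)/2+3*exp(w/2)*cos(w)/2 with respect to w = sqrt(2)*exp(w/2)*sin(w + pi/4) + C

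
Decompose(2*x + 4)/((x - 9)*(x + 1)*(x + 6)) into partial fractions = -8/(75*(x + 6)) - 1/(25*(x + 1)) + 11/(75*(x - 9))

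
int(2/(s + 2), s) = 2*log(s + 2) + C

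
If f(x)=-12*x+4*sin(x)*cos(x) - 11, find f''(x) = -8*sin(2*x)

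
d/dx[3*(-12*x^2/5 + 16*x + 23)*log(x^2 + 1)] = (-72*x^3*log(x^2 + 1) - 72*x^3 + 240*x^2*log(x^2 + 1) + 480*x^2 - 72*x*log(x^2 + 1) + 690*x + 240*log(x^2 + 1))/(5*x^2 + 5)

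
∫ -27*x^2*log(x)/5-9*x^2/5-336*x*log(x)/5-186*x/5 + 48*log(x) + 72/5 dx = -3*(x + 20)*(3*x - 4)*(x*log(x) + 1)/5 + C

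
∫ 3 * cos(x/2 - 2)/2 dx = 3*sin(x/2 - 2) + C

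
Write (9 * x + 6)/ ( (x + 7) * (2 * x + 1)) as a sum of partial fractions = 3/(13*(2*x + 1)) + 57/(13*(x + 7))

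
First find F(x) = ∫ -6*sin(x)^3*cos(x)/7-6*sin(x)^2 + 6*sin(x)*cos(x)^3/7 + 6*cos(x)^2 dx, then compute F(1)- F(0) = -3*cos(4)/56 + 3/56 + 3*sin(2)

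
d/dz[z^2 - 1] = 2*z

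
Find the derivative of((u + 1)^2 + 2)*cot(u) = -u^2/sin(u)^2 + 2*u/tan(u) - 2*u/sin(u)^2 + 2/tan(u) - 3/sin(u)^2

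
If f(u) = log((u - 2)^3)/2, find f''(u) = -3/(2*u^2 - 8*u + 8)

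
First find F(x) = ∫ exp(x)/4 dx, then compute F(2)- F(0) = -1/4 + exp(2)/4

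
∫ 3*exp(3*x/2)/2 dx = exp(3*x/2) + C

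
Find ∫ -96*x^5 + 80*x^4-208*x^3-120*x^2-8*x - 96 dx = -16*x^6 + 16*x^5 - 52*x^4 - 40*x^3 - 4*x^2 - 96*x + C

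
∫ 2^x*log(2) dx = 2^x + C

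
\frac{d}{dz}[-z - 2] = -1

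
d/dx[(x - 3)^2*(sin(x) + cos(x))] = -x^2*sin(x) + x^2*cos(x) + 8*x*sin(x) - 4*x*cos(x) - 15*sin(x) + 3*cos(x)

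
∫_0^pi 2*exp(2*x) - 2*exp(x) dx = (-1 + exp(pi))^2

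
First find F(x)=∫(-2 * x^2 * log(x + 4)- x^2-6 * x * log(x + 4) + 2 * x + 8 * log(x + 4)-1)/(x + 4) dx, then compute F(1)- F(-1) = 4*log(3)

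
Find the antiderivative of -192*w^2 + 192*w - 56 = -64*w^3 + 96*w^2 - 56*w + C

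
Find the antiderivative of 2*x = x^2 + C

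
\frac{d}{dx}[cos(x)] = -sin(x)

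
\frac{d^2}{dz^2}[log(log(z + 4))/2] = (-log(z + 4) - 1)/(2*z^2*log(z + 4)^2 + 16*z*log(z + 4)^2 + 32*log(z + 4)^2)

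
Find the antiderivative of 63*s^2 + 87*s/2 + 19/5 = 21*s^3 + 87*s^2/4 + 19*s/5 + C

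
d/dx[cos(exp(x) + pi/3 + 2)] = -exp(x)*sin(exp(x) + pi/3 + 2)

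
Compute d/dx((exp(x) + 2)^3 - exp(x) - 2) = 3*exp(3*x) + 12*exp(2*x) + 11*exp(x)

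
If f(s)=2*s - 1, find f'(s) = 2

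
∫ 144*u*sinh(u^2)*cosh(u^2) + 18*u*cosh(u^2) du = 9*(4*sinh(u^2) + 1)*sinh(u^2) + C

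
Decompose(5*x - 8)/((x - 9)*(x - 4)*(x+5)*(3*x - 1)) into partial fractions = -171/(4576*(3*x - 1)) + 11/(672*(x + 5)) - 4/(165*(x - 4)) + 37/(1820*(x - 9))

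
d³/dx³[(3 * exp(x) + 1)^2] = 72*exp(2*x) + 6*exp(x)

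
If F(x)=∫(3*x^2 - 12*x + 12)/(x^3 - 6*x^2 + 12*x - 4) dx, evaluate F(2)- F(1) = -log(3) + log(4)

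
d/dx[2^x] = 2^x*log(2)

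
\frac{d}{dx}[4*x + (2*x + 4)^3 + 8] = 24*x^2 + 96*x + 100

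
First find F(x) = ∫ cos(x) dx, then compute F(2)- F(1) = -sin(1) + sin(2)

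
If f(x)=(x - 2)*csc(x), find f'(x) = -x*cot(x)*csc(x) + 2*cot(x)*csc(x) + csc(x)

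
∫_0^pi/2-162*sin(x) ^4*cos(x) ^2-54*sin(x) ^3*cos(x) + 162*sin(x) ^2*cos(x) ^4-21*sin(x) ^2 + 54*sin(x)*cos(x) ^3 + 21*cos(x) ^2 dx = 0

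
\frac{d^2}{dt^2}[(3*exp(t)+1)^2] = 36*exp(2*t) + 6*exp(t)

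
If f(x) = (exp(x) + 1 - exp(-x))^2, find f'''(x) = (8*exp(4*x) + 2*exp(3*x) + 2*exp(x) - 8)*exp(-2*x)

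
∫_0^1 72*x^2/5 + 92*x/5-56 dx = -42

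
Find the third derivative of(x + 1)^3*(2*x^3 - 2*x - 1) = 240*x^3 + 360*x^2 + 96*x - 30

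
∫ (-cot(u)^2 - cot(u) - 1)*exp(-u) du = exp(-u)*cot(u) + C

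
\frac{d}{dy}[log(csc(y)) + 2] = -cot(y)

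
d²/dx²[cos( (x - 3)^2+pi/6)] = -4*x^2*cos(x^2 - 6*x + pi/6 + 9) + 24*x*cos(x^2 - 6*x + pi/6 + 9) - 2*sin(x^2 - 6*x + pi/6 + 9) - 36*cos(x^2 - 6*x + pi/6 + 9)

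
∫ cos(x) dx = sin(x) + C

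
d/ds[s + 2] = 1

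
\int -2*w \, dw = -w^2 + C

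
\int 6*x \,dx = 3*x^2 + C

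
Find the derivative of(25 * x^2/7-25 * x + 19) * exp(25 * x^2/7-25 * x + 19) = 1250*x^3*exp(25*x^2/7 - 25*x + 19)/49 - 1875*x^2*exp(25*x^2/7 - 25*x + 19)/7 + 5375*x*exp(25*x^2/7 - 25*x + 19)/7 - 500*exp(25*x^2/7 - 25*x + 19)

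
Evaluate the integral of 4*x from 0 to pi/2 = pi^2/2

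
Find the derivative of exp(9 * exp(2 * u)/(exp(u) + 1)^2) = 18*exp(2*u + 9*exp(2*u)/(exp(2*u) + 2*exp(u) + 1))/(exp(3*u) + 3*exp(2*u) + 3*exp(u) + 1)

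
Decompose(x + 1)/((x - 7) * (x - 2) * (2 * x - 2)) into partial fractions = 1/(6*(x - 1)) - 3/(10*(x - 2)) + 2/(15*(x - 7))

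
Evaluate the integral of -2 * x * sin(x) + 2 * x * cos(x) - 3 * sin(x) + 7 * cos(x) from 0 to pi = -10 - 2*pi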